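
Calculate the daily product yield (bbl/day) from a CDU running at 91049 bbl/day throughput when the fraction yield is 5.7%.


Crude throughput = 91049 bbl/day
Fraction yield = 5.7%
yield = throughput * fraction / 100
yield = 91049 * 5.7 / 100 = 5189.793

5189.793 bbl/day


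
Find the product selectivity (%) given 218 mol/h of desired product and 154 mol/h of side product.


Selectivity = desired / (desired + undesired) * 100
Total products = 218 + 154 = 372 mol/h
S = 218 / 372 * 100
= 0.5860 * 100
= 58.60 %

58.60 %


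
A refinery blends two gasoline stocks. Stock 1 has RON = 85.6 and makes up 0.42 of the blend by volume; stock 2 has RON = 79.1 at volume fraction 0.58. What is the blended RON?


Linear blending: RON_blend = sum(vi * RONi)
Contribution 1: 0.42 * 85.6 = 35.952
Contribution 2: 0.58 * 79.1 = 45.878
RON_blend = 35.952 + 45.878 = 81.83

81.83


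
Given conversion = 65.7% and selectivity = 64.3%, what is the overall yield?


Overall yield = conversion (%) * selectivity (%) / 100
Conversion = 65.7%, Selectivity = 64.3%
Y = 65.7 * 64.3 / 100
= 42.2451 %

42.2451 %


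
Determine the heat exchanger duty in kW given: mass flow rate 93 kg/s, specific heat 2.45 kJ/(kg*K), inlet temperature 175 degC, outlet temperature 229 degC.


Q = m_dot * cp * delta_T
delta_T = 229 - 175 = 54 K
Q = 93 * 2.45 * 54
= 227.85 * 54
= 12303.9 kW

12303.9 kW


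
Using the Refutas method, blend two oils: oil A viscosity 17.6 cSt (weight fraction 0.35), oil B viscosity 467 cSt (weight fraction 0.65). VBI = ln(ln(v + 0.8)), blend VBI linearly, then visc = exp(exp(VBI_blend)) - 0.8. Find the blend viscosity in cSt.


Refutas method: VBN_i = 14.534*ln(ln(visc_i + 0.8)) + 10.975, blended linearly by mass fraction; since VBN is linear in VBI_i = ln(ln(visc_i + 0.8)) and the fractions sum to 1, blend VBI directly: visc = exp(exp(VBI_blend)) - 0.8
VBI_1 = ln(ln(17.6 + 0.8)) = 1.06896
VBI_2 = ln(ln(467 + 0.8)) = 1.81613
VBI_blend = 0.35 * 1.06896 + 0.65 * 1.81613 = 1.55462
visc_blend = exp(exp(1.55462)) - 0.8 = 112.9

112.9 cSt


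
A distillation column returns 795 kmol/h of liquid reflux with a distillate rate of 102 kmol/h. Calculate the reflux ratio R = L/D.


Reflux ratio definition: R = L / D (liquid returned / distillate withdrawn)
L = 795 kmol/h, D = 102 kmol/h
R = 795 / 102 = 7.794

7.794


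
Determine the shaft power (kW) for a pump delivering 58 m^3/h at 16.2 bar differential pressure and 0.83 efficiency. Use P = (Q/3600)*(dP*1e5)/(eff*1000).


Q = 58 / 3600 = 0.0161111 m^3/s
P = 0.0161111 * (16.2 * 1e5) / 0.83 / 1000 = 31.45

31.45 kW


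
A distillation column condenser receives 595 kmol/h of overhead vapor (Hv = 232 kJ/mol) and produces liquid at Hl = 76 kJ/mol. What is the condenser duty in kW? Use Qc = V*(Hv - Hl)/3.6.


Qc = 595 * (232 - 76) / 3.6 = 595 * 156 / 3.6 = 25780

25780 kW


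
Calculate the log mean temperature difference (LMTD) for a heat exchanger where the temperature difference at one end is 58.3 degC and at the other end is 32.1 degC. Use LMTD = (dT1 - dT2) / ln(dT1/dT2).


LMTD = (dT1 - dT2) / ln(dT1/dT2)
= (58.3 - 32.1) / ln(58.3 / 32.1) = 26.2 / 0.596746 = 43.90

43.90 degC


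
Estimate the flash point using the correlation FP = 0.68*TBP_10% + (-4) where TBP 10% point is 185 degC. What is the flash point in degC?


FP = 0.68 * 185 + (-4) = 121.8

121.8 degC


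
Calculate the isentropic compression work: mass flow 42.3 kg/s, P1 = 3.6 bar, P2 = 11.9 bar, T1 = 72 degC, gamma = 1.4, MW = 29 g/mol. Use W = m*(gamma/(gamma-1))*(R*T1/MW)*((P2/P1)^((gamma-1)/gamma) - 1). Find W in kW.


Isentropic work: W = m*(gamma/(gamma-1))*(R*T1/MW)*((P2/P1)^((gamma-1)/gamma) - 1)
T1 = 72 + 273.15 = 345.15 K
Pressure ratio = 11.9 / 3.6 = 3.30556
Exponent = (1.4 - 1)/1.4 = 0.285714
(P2/P1)^exp - 1 = 3.30556^0.285714 - 1 = 0.407199
W = 42.3 * 1.4 / 0.4 * 8.314 * 345.15 / 29 * 0.407199 = 5965

5965 kW


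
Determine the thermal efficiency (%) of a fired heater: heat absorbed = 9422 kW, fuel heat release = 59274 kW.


Furnace efficiency = Q_absorbed / Q_fuel * 100
= 9422 / 59274 * 100 = 15.90

15.90 %


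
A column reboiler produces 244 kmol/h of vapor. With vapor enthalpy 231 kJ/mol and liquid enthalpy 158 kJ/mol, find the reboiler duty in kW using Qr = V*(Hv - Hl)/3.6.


Qr = 244 * (231 - 158) / 3.6 = 244 * 73 / 3.6 = 4948

4948 kW


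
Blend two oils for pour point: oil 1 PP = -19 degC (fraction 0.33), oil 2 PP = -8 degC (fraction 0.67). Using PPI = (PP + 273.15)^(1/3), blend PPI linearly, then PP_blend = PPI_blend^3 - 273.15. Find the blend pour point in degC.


PPI_1 = (-19 + 273.15)^(1/3) = 6.334272
PPI_2 = (-8 + 273.15)^(1/3) = 6.42437
PPI_blend = 0.33 * 6.334272 + 0.67 * 6.42437 = 6.394638
PP_blend = 6.394638^3 - 273.15 = 261.4857 - 273.15 = -11.66

-11.66 degC


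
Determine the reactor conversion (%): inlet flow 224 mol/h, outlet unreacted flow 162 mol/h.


X = (F_in - F_out) / F_in * 100
Moles reacted = 224 - 162 = 62
X = 62 / 224 * 100
= 0.2768 * 100
= 27.68 %

27.68 %


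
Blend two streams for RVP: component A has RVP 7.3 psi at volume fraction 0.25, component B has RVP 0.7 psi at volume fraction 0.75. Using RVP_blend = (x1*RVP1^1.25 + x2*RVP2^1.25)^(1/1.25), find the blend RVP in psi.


Chevron index: RVP_blend = (sum xi*RVPi^1.25)^(1/1.25)
RVP^1.25 terms: 0.25 * 7.3^1.25 + 0.75 * 0.7^1.25 = 3.48002
RVP_blend = 3.48002^(1/1.25) = 2.712

2.712 psi


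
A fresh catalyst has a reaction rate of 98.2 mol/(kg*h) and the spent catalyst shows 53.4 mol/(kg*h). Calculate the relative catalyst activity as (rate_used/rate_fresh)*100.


Activity (%) = (rate_used / rate_fresh) * 100
rate_used = 53.4, rate_fresh = 98.2
= (53.4 / 98.2) * 100
= 0.5438 * 100 = 54.38

54.38 %


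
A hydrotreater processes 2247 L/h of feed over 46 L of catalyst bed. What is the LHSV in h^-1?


LHSV = volumetric feed rate / catalyst volume
= 2247 L/h / 46 L
= 48.85 h^-1

48.85 h^-1


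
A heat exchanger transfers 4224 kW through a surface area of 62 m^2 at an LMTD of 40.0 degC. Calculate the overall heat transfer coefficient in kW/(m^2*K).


From Q = U*A*LMTD, U = Q / (A * LMTD)
U = 4224 / (62 * 40.0) = 4224 / 2480 = 1.703

1.703 kW/(m^2*K)


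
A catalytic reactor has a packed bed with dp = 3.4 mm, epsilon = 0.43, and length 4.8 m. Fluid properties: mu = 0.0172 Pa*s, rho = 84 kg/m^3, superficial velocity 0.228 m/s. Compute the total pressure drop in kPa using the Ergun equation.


dp = 3.4 mm = 0.0034 m
Viscous term = 150*0.0172*0.228*(1-0.43)^2 / (0.0034^2*0.43^3) = 207941
Inertial term = 1.75*84*0.228^2*(1-0.43) / (0.0034*0.43^3) = 16113
dP/L = 207941 + 16113 = 224054 Pa/m
dP = 224054 * 4.8 / 1000 = 1075 kPa

1075 kPa


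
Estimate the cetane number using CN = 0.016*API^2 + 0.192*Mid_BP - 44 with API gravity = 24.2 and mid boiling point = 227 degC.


CN = 0.016 * 24.2^2 + 0.192 * 227 - 44
CN = 9.37024 + 43.584 - 44 = 8.95424

8.95424


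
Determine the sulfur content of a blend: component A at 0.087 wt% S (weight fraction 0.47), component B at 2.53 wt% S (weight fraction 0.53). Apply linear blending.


Linear sulfur blending: S_blend = x1*S1 + x2*S2
Contribution 1: 0.47 * 0.087 = 0.04089 wt%
Contribution 2: 0.53 * 2.53 = 1.3409 wt%
S_blend = 0.04089 + 1.3409 = 1.38179

1.38179 wt%


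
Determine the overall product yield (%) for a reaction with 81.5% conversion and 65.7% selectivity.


Overall yield = conversion (%) * selectivity (%) / 100
Conversion = 81.5%, Selectivity = 65.7%
Y = 81.5 * 65.7 / 100
= 53.5455 %

53.5455 %


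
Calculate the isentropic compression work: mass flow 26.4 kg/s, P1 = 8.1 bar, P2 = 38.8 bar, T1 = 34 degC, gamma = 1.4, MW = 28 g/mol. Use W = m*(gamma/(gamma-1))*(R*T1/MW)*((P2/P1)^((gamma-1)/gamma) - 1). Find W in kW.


Isentropic work: W = m*(gamma/(gamma-1))*(R*T1/MW)*((P2/P1)^((gamma-1)/gamma) - 1)
T1 = 34 + 273.15 = 307.15 K
Pressure ratio = 38.8 / 8.1 = 4.79012
Exponent = (1.4 - 1)/1.4 = 0.285714
(P2/P1)^exp - 1 = 4.79012^0.285714 - 1 = 0.564532
W = 26.4 * 1.4 / 0.4 * 8.314 * 307.15 / 28 * 0.564532 = 4757

4757 kW


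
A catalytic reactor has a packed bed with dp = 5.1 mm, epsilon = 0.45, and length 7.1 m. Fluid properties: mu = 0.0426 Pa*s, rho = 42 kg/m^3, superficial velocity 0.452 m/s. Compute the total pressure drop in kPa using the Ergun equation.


dp = 5.1 mm = 0.0051 m
Viscous term = 150*0.0426*0.452*(1-0.45)^2 / (0.0051^2*0.45^3) = 368627
Inertial term = 1.75*42*0.452^2*(1-0.45) / (0.0051*0.45^3) = 17771.3
dP/L = 368627 + 17771.3 = 386398 Pa/m
dP = 386398 * 7.1 / 1000 = 2743 kPa

2743 kPa


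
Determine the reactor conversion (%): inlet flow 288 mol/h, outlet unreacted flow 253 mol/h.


X = (F_in - F_out) / F_in * 100
Moles reacted = 288 - 253 = 35
X = 35 / 288 * 100
= 0.1215 * 100
= 12.15 %

12.15 %


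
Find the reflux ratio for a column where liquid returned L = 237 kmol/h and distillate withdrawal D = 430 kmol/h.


Reflux ratio definition: R = L / D (liquid returned / distillate withdrawn)
L = 237 kmol/h, D = 430 kmol/h
R = 237 / 430 = 0.5512

0.5512


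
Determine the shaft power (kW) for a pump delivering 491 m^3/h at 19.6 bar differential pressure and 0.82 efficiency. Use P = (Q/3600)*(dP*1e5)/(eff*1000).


Q = 491 / 3600 = 0.136389 m^3/s
P = 0.136389 * (19.6 * 1e5) / 0.82 / 1000 = 326.0

326.0 kW


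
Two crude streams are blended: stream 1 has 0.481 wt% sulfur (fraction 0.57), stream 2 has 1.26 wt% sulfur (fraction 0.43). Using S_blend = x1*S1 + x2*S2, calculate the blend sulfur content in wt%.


Linear sulfur blending: S_blend = x1*S1 + x2*S2
Contribution 1: 0.57 * 0.481 = 0.27417 wt%
Contribution 2: 0.43 * 1.26 = 0.5418 wt%
S_blend = 0.27417 + 0.5418 = 0.81597

0.81597 wt%


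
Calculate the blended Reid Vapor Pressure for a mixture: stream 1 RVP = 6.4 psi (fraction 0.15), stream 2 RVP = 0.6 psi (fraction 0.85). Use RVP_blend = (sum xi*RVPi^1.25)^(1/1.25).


Chevron index: RVP_blend = (sum xi*RVPi^1.25)^(1/1.25)
RVP^1.25 terms: 0.15 * 6.4^1.25 + 0.85 * 0.6^1.25 = 1.97578
RVP_blend = 1.97578^(1/1.25) = 1.724

1.724 psi


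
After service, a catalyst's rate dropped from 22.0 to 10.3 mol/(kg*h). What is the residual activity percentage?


Activity (%) = (rate_used / rate_fresh) * 100
rate_used = 10.3, rate_fresh = 22.0
= (10.3 / 22.0) * 100
= 0.4682 * 100 = 46.82

46.82 %


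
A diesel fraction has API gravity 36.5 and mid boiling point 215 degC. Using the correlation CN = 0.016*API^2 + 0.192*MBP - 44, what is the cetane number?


CN = 0.016 * 36.5^2 + 0.192 * 215 - 44
CN = 21.316 + 41.28 - 44 = 18.596

18.596


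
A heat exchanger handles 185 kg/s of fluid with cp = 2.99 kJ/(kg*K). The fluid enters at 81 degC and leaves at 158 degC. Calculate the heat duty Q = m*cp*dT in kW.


Q = m_dot * cp * delta_T
delta_T = 158 - 81 = 77 K
Q = 185 * 2.99 * 77
= 553.15 * 77
= 42592.55 kW

42592.55 kW


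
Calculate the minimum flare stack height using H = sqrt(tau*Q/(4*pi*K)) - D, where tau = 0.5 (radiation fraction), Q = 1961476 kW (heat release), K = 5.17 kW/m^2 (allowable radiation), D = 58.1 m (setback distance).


tau*Q/(4*pi*K) = 0.5 * 1961476 / (4 * pi * 5.17) = 15095.7
sqrt(15095.7) = 122.865
H = 122.865 - 58.1 = 64.76

64.76 m


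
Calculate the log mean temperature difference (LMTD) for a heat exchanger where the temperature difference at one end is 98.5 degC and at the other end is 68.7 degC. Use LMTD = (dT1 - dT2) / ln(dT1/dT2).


LMTD = (dT1 - dT2) / ln(dT1/dT2)
= (98.5 - 68.7) / ln(98.5 / 68.7) = 29.8 / 0.360307 = 82.71

82.71 degC


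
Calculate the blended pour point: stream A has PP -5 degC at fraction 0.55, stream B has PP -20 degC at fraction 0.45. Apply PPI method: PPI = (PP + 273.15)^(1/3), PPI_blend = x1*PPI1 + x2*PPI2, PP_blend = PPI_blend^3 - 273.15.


PPI_1 = (-5 + 273.15)^(1/3) = 6.448508
PPI_2 = (-20 + 273.15)^(1/3) = 6.325953
PPI_blend = 0.55 * 6.448508 + 0.45 * 6.325953 = 6.393358
PP_blend = 6.393358^3 - 273.15 = 261.3287 - 273.15 = -11.82

-11.82 degC


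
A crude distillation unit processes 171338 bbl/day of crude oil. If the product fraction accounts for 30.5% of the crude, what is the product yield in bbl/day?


Crude throughput = 171338 bbl/day
Fraction yield = 30.5%
yield = throughput * fraction / 100
yield = 171338 * 30.5 / 100 = 52258.09

52258.09 bbl/day


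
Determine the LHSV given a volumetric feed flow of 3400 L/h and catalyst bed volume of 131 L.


LHSV = volumetric feed rate / catalyst volume
= 3400 L/h / 131 L
= 25.95 h^-1

25.95 h^-1


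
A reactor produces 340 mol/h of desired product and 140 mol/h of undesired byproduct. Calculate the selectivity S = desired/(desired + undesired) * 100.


Selectivity = desired / (desired + undesired) * 100
Total products = 340 + 140 = 480 mol/h
S = 340 / 480 * 100
= 0.7083 * 100
= 70.83 %

70.83 %


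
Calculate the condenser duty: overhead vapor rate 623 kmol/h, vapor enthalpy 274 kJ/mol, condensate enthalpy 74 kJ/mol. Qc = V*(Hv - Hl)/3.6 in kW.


Qc = 623 * (274 - 74) / 3.6 = 623 * 200 / 3.6 = 34610

34610 kW


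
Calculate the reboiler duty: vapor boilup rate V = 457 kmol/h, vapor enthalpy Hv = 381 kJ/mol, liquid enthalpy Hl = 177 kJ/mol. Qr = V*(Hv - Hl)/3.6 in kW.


Qr = 457 * (381 - 177) / 3.6 = 457 * 204 / 3.6 = 25900

25900 kW


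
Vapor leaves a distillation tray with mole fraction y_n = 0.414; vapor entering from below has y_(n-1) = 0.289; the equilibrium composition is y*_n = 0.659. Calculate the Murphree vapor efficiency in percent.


Murphree vapor efficiency: EMV = (y_n - y_(n-1)) / (y*_n - y_(n-1)) * 100
EMV = (0.414 - 0.289) / (0.659 - 0.289) * 100 = 0.125 / 0.37 * 100 = 33.78

33.78 %


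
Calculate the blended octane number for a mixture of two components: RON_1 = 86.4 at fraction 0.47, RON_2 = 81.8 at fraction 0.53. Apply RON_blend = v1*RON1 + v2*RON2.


Linear blending: RON_blend = sum(vi * RONi)
Contribution 1: 0.47 * 86.4 = 40.608
Contribution 2: 0.53 * 81.8 = 43.354
RON_blend = 40.608 + 43.354 = 83.962

83.962


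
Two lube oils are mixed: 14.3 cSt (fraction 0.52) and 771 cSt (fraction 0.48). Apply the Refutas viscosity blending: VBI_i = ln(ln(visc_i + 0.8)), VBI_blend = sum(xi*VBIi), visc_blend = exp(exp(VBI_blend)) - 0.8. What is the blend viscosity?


Refutas method: VBN_i = 14.534*ln(ln(visc_i + 0.8)) + 10.975, blended linearly by mass fraction; since VBN is linear in VBI_i = ln(ln(visc_i + 0.8)) and the fractions sum to 1, blend VBI directly: visc = exp(exp(VBI_blend)) - 0.8
VBI_1 = ln(ln(14.3 + 0.8)) = 0.99868
VBI_2 = ln(ln(771 + 0.8)) = 1.89443
VBI_blend = 0.52 * 0.99868 + 0.48 * 1.89443 = 1.42864
visc_blend = exp(exp(1.42864)) - 0.8 = 64.11

64.11 cSt


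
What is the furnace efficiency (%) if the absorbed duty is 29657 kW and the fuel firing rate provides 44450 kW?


Furnace efficiency = Q_absorbed / Q_fuel * 100
= 29657 / 44450 * 100 = 66.72

66.72 %


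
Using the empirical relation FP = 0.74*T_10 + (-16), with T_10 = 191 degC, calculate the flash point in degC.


FP = 0.74 * 191 + (-16) = 125.34

125.34 degC


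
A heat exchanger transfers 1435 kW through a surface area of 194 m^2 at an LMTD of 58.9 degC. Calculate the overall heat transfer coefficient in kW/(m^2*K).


From Q = U*A*LMTD, U = Q / (A * LMTD)
U = 1435 / (194 * 58.9) = 1435 / 11426.6 = 0.1256

0.1256 kW/(m^2*K)


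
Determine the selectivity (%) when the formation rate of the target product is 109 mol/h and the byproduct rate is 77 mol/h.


Selectivity = desired / (desired + undesired) * 100
Total products = 109 + 77 = 186 mol/h
S = 109 / 186 * 100
= 0.5860 * 100
= 58.60 %

58.60 %


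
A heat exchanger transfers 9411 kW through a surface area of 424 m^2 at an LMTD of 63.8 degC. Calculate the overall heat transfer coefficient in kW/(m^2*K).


From Q = U*A*LMTD, U = Q / (A * LMTD)
U = 9411 / (424 * 63.8) = 9411 / 27051.2 = 0.3479

0.3479 kW/(m^2*K)


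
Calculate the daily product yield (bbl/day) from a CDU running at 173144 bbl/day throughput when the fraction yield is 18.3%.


Crude throughput = 173144 bbl/day
Fraction yield = 18.3%
yield = throughput * fraction / 100
yield = 173144 * 18.3 / 100 = 31685.352

31685.352 bbl/day


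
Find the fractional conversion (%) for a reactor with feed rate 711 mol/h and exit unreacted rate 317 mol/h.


X = (F_in - F_out) / F_in * 100
Moles reacted = 711 - 317 = 394
X = 394 / 711 * 100
= 0.5541 * 100
= 55.41 %

55.41 %


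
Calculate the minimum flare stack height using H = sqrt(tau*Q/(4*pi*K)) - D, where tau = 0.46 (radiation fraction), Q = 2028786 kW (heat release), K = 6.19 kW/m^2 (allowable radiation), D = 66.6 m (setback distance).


tau*Q/(4*pi*K) = 0.46 * 2028786 / (4 * pi * 6.19) = 11997.6
sqrt(11997.6) = 109.534
H = 109.534 - 66.6 = 42.93

42.93 m


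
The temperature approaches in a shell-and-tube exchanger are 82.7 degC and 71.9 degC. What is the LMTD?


LMTD = (dT1 - dT2) / ln(dT1/dT2)
= (82.7 - 71.9) / ln(82.7 / 71.9) = 10.8 / 0.139943 = 77.17

77.17 degC


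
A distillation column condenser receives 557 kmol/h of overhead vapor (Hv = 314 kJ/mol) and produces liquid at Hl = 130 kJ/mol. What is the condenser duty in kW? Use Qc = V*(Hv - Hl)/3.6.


Qc = 557 * (314 - 130) / 3.6 = 557 * 184 / 3.6 = 28470

28470 kW


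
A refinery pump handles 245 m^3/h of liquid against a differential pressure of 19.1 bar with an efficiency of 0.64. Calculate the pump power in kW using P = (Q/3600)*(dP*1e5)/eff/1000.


Q = 245 / 3600 = 0.0680556 m^3/s
P = 0.0680556 * (19.1 * 1e5) / 0.64 / 1000 = 203.1

203.1 kW


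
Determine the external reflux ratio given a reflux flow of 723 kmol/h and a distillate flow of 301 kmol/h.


Reflux ratio definition: R = L / D (liquid returned / distillate withdrawn)
L = 723 kmol/h, D = 301 kmol/h
R = 723 / 301 = 2.402

2.402


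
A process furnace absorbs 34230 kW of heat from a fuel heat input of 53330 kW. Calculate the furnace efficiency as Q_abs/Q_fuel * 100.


Furnace efficiency = Q_absorbed / Q_fuel * 100
= 34230 / 53330 * 100 = 64.19

64.19 %


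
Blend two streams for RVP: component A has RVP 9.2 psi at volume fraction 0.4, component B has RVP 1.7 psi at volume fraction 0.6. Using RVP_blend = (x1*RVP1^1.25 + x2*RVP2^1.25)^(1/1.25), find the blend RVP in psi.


Chevron index: RVP_blend = (sum xi*RVPi^1.25)^(1/1.25)
RVP^1.25 terms: 0.4 * 9.2^1.25 + 0.6 * 1.7^1.25 = 7.57376
RVP_blend = 7.57376^(1/1.25) = 5.052

5.052 psi


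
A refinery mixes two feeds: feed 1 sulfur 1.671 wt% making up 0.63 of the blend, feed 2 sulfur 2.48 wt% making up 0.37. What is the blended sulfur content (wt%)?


Linear sulfur blending: S_blend = x1*S1 + x2*S2
Contribution 1: 0.63 * 1.671 = 1.05273 wt%
Contribution 2: 0.37 * 2.48 = 0.9176 wt%
S_blend = 1.05273 + 0.9176 = 1.97033

1.97033 wt%


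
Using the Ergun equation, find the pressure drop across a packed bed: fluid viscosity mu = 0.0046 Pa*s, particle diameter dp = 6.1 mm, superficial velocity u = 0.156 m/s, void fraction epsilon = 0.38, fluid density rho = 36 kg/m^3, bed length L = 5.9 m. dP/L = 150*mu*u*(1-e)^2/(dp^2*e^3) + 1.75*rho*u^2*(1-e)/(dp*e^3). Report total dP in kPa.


dp = 6.1 mm = 0.0061 m
Viscous term = 150*0.0046*0.156*(1-0.38)^2 / (0.0061^2*0.38^3) = 20265
Inertial term = 1.75*36*0.156^2*(1-0.38) / (0.0061*0.38^3) = 2839.89
dP/L = 20265 + 2839.89 = 23104.9 Pa/m
dP = 23104.9 * 5.9 / 1000 = 136.3 kPa

136.3 kPa


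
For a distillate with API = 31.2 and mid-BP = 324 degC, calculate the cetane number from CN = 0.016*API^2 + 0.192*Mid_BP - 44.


CN = 0.016 * 31.2^2 + 0.192 * 324 - 44
CN = 15.57504 + 62.208 - 44 = 33.78304

33.78304


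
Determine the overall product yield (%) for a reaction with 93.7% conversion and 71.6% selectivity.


Overall yield = conversion (%) * selectivity (%) / 100
Conversion = 93.7%, Selectivity = 71.6%
Y = 93.7 * 71.6 / 100
= 67.0892 %

67.0892 %


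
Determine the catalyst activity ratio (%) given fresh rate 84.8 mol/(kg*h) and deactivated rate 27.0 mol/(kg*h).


Activity (%) = (rate_used / rate_fresh) * 100
rate_used = 27.0, rate_fresh = 84.8
= (27.0 / 84.8) * 100
= 0.3184 * 100 = 31.84

31.84 %


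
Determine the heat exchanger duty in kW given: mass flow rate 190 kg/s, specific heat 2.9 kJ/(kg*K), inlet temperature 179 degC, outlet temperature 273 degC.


Q = m_dot * cp * delta_T
delta_T = 273 - 179 = 94 K
Q = 190 * 2.9 * 94
= 551 * 94
= 51794 kW

51794 kW


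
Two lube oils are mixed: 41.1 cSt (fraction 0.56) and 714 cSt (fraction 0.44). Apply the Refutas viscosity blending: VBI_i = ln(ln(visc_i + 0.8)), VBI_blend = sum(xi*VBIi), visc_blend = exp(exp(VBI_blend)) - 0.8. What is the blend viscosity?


Refutas method: VBN_i = 14.534*ln(ln(visc_i + 0.8)) + 10.975, blended linearly by mass fraction; since VBN is linear in VBI_i = ln(ln(visc_i + 0.8)) and the fractions sum to 1, blend VBI directly: visc = exp(exp(VBI_blend)) - 0.8
VBI_1 = ln(ln(41.1 + 0.8)) = 1.31782
VBI_2 = ln(ln(714 + 0.8)) = 1.88282
VBI_blend = 0.56 * 1.31782 + 0.44 * 1.88282 = 1.56642
visc_blend = exp(exp(1.56642)) - 0.8 = 119.4

119.4 cSt


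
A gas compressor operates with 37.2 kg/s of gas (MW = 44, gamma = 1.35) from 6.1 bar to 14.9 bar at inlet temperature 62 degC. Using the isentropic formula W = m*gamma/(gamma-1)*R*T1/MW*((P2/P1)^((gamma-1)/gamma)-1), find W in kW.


Isentropic work: W = m*(gamma/(gamma-1))*(R*T1/MW)*((P2/P1)^((gamma-1)/gamma) - 1)
T1 = 62 + 273.15 = 335.15 K
Pressure ratio = 14.9 / 6.1 = 2.44262
Exponent = (1.35 - 1)/1.35 = 0.259259
(P2/P1)^exp - 1 = 2.44262^0.259259 - 1 = 0.260536
W = 37.2 * 1.35 / 0.35 * 8.314 * 335.15 / 44 * 0.260536 = 2367

2367 kW


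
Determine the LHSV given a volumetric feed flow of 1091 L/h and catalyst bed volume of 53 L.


LHSV = volumetric feed rate / catalyst volume
= 1091 L/h / 53 L
= 20.58 h^-1

20.58 h^-1


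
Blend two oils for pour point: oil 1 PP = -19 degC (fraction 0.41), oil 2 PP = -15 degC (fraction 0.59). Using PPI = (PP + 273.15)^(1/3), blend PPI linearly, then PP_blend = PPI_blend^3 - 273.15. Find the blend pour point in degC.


PPI_1 = (-19 + 273.15)^(1/3) = 6.334272
PPI_2 = (-15 + 273.15)^(1/3) = 6.36733
PPI_blend = 0.41 * 6.334272 + 0.59 * 6.36733 = 6.353776
PP_blend = 6.353776^3 - 273.15 = 256.5049 - 273.15 = -16.65

-16.65 degC


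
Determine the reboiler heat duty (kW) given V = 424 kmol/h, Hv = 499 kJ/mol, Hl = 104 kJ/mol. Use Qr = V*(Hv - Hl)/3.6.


Qr = 424 * (499 - 104) / 3.6 = 424 * 395 / 3.6 = 46520

46520 kW


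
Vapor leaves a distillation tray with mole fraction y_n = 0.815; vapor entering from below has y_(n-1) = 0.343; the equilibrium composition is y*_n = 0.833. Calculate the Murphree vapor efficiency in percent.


Murphree vapor efficiency: EMV = (y_n - y_(n-1)) / (y*_n - y_(n-1)) * 100
EMV = (0.815 - 0.343) / (0.833 - 0.343) * 100 = 0.472 / 0.49 * 100 = 96.33

96.33 %


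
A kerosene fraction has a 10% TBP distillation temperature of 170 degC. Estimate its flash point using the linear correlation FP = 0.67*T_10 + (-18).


FP = 0.67 * 170 + (-18) = 95.9

95.9 degC


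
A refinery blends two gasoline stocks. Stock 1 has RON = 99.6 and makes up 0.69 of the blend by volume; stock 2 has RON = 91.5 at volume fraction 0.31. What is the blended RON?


Linear blending: RON_blend = sum(vi * RONi)
Contribution 1: 0.69 * 99.6 = 68.724
Contribution 2: 0.31 * 91.5 = 28.365
RON_blend = 68.724 + 28.365 = 97.089

97.089


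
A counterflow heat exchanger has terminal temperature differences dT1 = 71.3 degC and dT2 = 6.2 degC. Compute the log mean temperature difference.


LMTD = (dT1 - dT2) / ln(dT1/dT2)
= (71.3 - 6.2) / ln(71.3 / 6.2) = 65.1 / 2.44235 = 26.65

26.65 degC


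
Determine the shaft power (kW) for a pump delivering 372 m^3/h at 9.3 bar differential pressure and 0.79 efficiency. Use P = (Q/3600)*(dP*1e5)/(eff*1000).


Q = 372 / 3600 = 0.103333 m^3/s
P = 0.103333 * (9.3 * 1e5) / 0.79 / 1000 = 121.6

121.6 kW


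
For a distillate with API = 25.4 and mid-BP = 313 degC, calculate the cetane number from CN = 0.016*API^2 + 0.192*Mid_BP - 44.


CN = 0.016 * 25.4^2 + 0.192 * 313 - 44
CN = 10.32256 + 60.096 - 44 = 26.41856

26.41856


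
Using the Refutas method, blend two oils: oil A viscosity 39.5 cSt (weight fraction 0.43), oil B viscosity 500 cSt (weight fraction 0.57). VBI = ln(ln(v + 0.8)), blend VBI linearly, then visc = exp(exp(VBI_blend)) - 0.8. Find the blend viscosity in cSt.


Refutas method: VBN_i = 14.534*ln(ln(visc_i + 0.8)) + 10.975, blended linearly by mass fraction; since VBN is linear in VBI_i = ln(ln(visc_i + 0.8)) and the fractions sum to 1, blend VBI directly: visc = exp(exp(VBI_blend)) - 0.8
VBI_1 = ln(ln(39.5 + 0.8)) = 1.30735
VBI_2 = ln(ln(500 + 0.8)) = 1.82716
VBI_blend = 0.43 * 1.30735 + 0.57 * 1.82716 = 1.60364
visc_blend = exp(exp(1.60364)) - 0.8 = 143.4

143.4 cSt


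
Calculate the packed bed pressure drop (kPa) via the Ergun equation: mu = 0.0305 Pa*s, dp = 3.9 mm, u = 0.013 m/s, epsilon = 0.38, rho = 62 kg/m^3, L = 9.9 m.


dp = 3.9 mm = 0.0039 m
Viscous term = 150*0.0305*0.013*(1-0.38)^2 / (0.0039^2*0.38^3) = 27392.9
Inertial term = 1.75*62*0.013^2*(1-0.38) / (0.0039*0.38^3) = 53.1242
dP/L = 27392.9 + 53.1242 = 27446 Pa/m
dP = 27446 * 9.9 / 1000 = 271.7 kPa

271.7 kPa


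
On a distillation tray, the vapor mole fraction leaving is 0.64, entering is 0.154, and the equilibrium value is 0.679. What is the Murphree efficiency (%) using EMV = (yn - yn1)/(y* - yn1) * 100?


Murphree vapor efficiency: EMV = (y_n - y_(n-1)) / (y*_n - y_(n-1)) * 100
EMV = (0.64 - 0.154) / (0.679 - 0.154) * 100 = 0.486 / 0.525 * 100 = 92.57

92.57 %


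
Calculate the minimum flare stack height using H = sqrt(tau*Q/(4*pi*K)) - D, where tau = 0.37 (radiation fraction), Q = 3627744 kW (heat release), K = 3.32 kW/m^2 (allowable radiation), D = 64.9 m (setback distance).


tau*Q/(4*pi*K) = 0.37 * 3627744 / (4 * pi * 3.32) = 32172.9
sqrt(32172.9) = 179.368
H = 179.368 - 64.9 = 114.5

114.5 m


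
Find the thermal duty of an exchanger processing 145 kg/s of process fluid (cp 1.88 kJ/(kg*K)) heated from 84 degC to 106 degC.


Q = m_dot * cp * delta_T
delta_T = 106 - 84 = 22 K
Q = 145 * 1.88 * 22
= 272.6 * 22
= 5997.2 kW

5997.2 kW


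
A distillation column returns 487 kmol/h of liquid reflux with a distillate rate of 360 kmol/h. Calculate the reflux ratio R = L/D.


Reflux ratio definition: R = L / D (liquid returned / distillate withdrawn)
L = 487 kmol/h, D = 360 kmol/h
R = 487 / 360 = 1.353

1.353


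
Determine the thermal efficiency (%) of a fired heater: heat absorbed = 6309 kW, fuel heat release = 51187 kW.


Furnace efficiency = Q_absorbed / Q_fuel * 100
= 6309 / 51187 * 100 = 12.33

12.33 %


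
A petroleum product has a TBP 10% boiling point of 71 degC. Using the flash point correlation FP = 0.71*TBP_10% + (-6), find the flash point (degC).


FP = 0.71 * 71 + (-6) = 44.41

44.41 degC


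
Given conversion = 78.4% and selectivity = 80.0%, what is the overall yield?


Overall yield = conversion (%) * selectivity (%) / 100
Conversion = 78.4%, Selectivity = 80.0%
Y = 78.4 * 80.0 / 100
= 62.72 %

62.72 %


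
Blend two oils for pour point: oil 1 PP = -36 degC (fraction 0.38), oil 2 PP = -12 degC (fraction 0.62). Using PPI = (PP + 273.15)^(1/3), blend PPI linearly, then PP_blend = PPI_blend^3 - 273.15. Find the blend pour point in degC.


PPI_1 = (-36 + 273.15)^(1/3) = 6.189768
PPI_2 = (-12 + 273.15)^(1/3) = 6.391901
PPI_blend = 0.38 * 6.189768 + 0.62 * 6.391901 = 6.31509
PP_blend = 6.31509^3 - 273.15 = 251.8481 - 273.15 = -21.3

-21.3 degC


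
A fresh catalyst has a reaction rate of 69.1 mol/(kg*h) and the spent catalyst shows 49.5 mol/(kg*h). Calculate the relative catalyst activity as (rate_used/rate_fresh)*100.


Activity (%) = (rate_used / rate_fresh) * 100
rate_used = 49.5, rate_fresh = 69.1
= (49.5 / 69.1) * 100
= 0.7164 * 100 = 71.64

71.64 %


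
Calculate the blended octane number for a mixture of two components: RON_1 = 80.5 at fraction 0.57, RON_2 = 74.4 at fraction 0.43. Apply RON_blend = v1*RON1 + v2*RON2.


Linear blending: RON_blend = sum(vi * RONi)
Contribution 1: 0.57 * 80.5 = 45.885
Contribution 2: 0.43 * 74.4 = 31.992
RON_blend = 45.885 + 31.992 = 77.877

77.877


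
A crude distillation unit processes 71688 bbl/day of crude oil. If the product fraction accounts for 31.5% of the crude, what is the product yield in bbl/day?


Crude throughput = 71688 bbl/day
Fraction yield = 31.5%
yield = throughput * fraction / 100
yield = 71688 * 31.5 / 100 = 22581.72

22581.72 bbl/day


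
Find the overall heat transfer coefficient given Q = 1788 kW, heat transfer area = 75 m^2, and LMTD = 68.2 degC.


From Q = U*A*LMTD, U = Q / (A * LMTD)
U = 1788 / (75 * 68.2) = 1788 / 5115 = 0.3496

0.3496 kW/(m^2*K)


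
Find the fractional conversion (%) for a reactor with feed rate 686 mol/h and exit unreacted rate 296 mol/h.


X = (F_in - F_out) / F_in * 100
Moles reacted = 686 - 296 = 390
X = 390 / 686 * 100
= 0.5685 * 100
= 56.85 %

56.85 %


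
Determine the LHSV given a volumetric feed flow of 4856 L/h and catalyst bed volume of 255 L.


LHSV = volumetric feed rate / catalyst volume
= 4856 L/h / 255 L
= 19.04 h^-1

19.04 h^-1


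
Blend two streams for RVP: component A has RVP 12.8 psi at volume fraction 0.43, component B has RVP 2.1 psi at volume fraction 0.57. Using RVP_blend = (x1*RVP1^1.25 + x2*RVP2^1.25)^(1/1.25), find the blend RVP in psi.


Chevron index: RVP_blend = (sum xi*RVPi^1.25)^(1/1.25)
RVP^1.25 terms: 0.43 * 12.8^1.25 + 0.57 * 2.1^1.25 = 11.8517
RVP_blend = 11.8517^(1/1.25) = 7.228

7.228 psi


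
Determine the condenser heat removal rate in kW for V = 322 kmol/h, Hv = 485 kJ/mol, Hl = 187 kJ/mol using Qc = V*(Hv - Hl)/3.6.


Qc = 322 * (485 - 187) / 3.6 = 322 * 298 / 3.6 = 26650

26650 kW


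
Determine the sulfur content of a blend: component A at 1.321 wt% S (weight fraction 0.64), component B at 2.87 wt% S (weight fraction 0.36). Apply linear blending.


Linear sulfur blending: S_blend = x1*S1 + x2*S2
Contribution 1: 0.64 * 1.321 = 0.84544 wt%
Contribution 2: 0.36 * 2.87 = 1.0332 wt%
S_blend = 0.84544 + 1.0332 = 1.87864

1.87864 wt%


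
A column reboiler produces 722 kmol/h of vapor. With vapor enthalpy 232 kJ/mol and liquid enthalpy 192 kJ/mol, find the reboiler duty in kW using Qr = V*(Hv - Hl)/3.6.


Qr = 722 * (232 - 192) / 3.6 = 722 * 40 / 3.6 = 8022

8022 kW


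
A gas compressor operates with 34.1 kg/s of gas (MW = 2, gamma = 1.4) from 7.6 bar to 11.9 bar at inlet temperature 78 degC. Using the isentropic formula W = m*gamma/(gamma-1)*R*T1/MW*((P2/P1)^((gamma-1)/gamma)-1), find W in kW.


Isentropic work: W = m*(gamma/(gamma-1))*(R*T1/MW)*((P2/P1)^((gamma-1)/gamma) - 1)
T1 = 78 + 273.15 = 351.15 K
Pressure ratio = 11.9 / 7.6 = 1.56579
Exponent = (1.4 - 1)/1.4 = 0.285714
(P2/P1)^exp - 1 = 1.56579^0.285714 - 1 = 0.13668
W = 34.1 * 1.4 / 0.4 * 8.314 * 351.15 / 2 * 0.13668 = 23810

23810 kW


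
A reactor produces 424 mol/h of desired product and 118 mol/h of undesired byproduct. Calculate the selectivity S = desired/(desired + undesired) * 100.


Selectivity = desired / (desired + undesired) * 100
Total products = 424 + 118 = 542 mol/h
S = 424 / 542 * 100
= 0.7823 * 100
= 78.23 %

78.23 %


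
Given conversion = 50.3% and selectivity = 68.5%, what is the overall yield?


Overall yield = conversion (%) * selectivity (%) / 100
Conversion = 50.3%, Selectivity = 68.5%
Y = 50.3 * 68.5 / 100
= 34.4555 %

34.4555 %


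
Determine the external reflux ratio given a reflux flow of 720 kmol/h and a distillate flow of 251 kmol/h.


Reflux ratio definition: R = L / D (liquid returned / distillate withdrawn)
L = 720 kmol/h, D = 251 kmol/h
R = 720 / 251 = 2.869

2.869


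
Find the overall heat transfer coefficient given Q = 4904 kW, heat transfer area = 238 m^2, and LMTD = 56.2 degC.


From Q = U*A*LMTD, U = Q / (A * LMTD)
U = 4904 / (238 * 56.2) = 4904 / 13375.6 = 0.3666

0.3666 kW/(m^2*K)


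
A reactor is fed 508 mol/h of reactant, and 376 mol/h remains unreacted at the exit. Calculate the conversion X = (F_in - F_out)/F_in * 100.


X = (F_in - F_out) / F_in * 100
Moles reacted = 508 - 376 = 132
X = 132 / 508 * 100
= 0.2598 * 100
= 25.98 %

25.98 %


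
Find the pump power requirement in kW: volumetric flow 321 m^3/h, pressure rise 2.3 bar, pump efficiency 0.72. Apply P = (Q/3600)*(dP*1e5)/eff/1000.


Q = 321 / 3600 = 0.0891667 m^3/s
P = 0.0891667 * (2.3 * 1e5) / 0.72 / 1000 = 28.48

28.48 kW


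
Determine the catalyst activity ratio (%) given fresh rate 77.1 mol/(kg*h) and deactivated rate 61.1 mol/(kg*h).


Activity (%) = (rate_used / rate_fresh) * 100
rate_used = 61.1, rate_fresh = 77.1
= (61.1 / 77.1) * 100
= 0.7925 * 100 = 79.25

79.25 %


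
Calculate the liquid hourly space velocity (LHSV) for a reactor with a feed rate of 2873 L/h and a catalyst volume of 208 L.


LHSV = volumetric feed rate / catalyst volume
= 2873 L/h / 208 L
= 13.81 h^-1

13.81 h^-1


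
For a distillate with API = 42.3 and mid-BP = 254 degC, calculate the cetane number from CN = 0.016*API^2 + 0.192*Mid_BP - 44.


CN = 0.016 * 42.3^2 + 0.192 * 254 - 44
CN = 28.62864 + 48.768 - 44 = 33.39664

33.39664


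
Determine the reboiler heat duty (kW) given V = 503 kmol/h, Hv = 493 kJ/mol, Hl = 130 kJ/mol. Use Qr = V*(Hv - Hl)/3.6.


Qr = 503 * (493 - 130) / 3.6 = 503 * 363 / 3.6 = 50720

50720 kW


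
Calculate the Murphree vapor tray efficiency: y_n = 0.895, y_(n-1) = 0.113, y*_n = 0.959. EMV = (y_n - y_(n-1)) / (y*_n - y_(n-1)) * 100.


Murphree vapor efficiency: EMV = (y_n - y_(n-1)) / (y*_n - y_(n-1)) * 100
EMV = (0.895 - 0.113) / (0.959 - 0.113) * 100 = 0.782 / 0.846 * 100 = 92.43

92.43 %


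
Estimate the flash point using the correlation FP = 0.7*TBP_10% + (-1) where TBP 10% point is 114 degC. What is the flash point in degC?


FP = 0.7 * 114 + (-1) = 78.8

78.8 degC


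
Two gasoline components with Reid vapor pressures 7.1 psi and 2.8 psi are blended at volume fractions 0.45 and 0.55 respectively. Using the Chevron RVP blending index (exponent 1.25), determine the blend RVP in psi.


Chevron index: RVP_blend = (sum xi*RVPi^1.25)^(1/1.25)
RVP^1.25 terms: 0.45 * 7.1^1.25 + 0.55 * 2.8^1.25 = 7.20747
RVP_blend = 7.20747^(1/1.25) = 4.855

4.855 psi


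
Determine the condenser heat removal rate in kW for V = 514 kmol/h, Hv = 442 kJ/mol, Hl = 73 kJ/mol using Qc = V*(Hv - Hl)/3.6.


Qc = 514 * (442 - 73) / 3.6 = 514 * 369 / 3.6 = 52680

52680 kW


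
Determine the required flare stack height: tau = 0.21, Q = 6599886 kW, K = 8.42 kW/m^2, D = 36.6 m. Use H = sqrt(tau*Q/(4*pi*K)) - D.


tau*Q/(4*pi*K) = 0.21 * 6599886 / (4 * pi * 8.42) = 13098.9
sqrt(13098.9) = 114.45
H = 114.45 - 36.6 = 77.85

77.85 m


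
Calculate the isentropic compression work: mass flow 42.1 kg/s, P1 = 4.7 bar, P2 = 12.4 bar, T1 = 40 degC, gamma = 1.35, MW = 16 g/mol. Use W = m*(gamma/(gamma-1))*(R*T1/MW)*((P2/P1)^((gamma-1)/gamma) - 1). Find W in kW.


Isentropic work: W = m*(gamma/(gamma-1))*(R*T1/MW)*((P2/P1)^((gamma-1)/gamma) - 1)
T1 = 40 + 273.15 = 313.15 K
Pressure ratio = 12.4 / 4.7 = 2.6383
Exponent = (1.35 - 1)/1.35 = 0.259259
(P2/P1)^exp - 1 = 2.6383^0.259259 - 1 = 0.285974
W = 42.1 * 1.35 / 0.35 * 8.314 * 313.15 / 16 * 0.285974 = 7556

7556 kW


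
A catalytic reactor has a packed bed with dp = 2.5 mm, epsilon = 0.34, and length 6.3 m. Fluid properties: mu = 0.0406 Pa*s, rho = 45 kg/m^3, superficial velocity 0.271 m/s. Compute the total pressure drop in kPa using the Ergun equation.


dp = 2.5 mm = 0.0025 m
Viscous term = 150*0.0406*0.271*(1-0.34)^2 / (0.0025^2*0.34^3) = 2926560
Inertial term = 1.75*45*0.271^2*(1-0.34) / (0.0025*0.34^3) = 38846.9
dP/L = 2926560 + 38846.9 = 2965410 Pa/m
dP = 2965410 * 6.3 / 1000 = 18680 kPa

18680 kPa


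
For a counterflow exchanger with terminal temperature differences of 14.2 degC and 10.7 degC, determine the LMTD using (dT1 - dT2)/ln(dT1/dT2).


LMTD = (dT1 - dT2) / ln(dT1/dT2)
= (14.2 - 10.7) / ln(14.2 / 10.7) = 3.5 / 0.282998 = 12.37

12.37 degC


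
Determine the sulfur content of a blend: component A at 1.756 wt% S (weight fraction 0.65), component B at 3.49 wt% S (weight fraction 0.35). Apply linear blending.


Linear sulfur blending: S_blend = x1*S1 + x2*S2
Contribution 1: 0.65 * 1.756 = 1.1414 wt%
Contribution 2: 0.35 * 3.49 = 1.2215 wt%
S_blend = 1.1414 + 1.2215 = 2.3629

2.3629 wt%


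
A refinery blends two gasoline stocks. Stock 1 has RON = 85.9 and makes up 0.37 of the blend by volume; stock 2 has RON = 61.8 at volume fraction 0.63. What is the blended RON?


Linear blending: RON_blend = sum(vi * RONi)
Contribution 1: 0.37 * 85.9 = 31.783
Contribution 2: 0.63 * 61.8 = 38.934
RON_blend = 31.783 + 38.934 = 70.717

70.717


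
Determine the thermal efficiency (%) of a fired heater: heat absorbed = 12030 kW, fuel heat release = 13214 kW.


Furnace efficiency = Q_absorbed / Q_fuel * 100
= 12030 / 13214 * 100 = 91.04

91.04 %


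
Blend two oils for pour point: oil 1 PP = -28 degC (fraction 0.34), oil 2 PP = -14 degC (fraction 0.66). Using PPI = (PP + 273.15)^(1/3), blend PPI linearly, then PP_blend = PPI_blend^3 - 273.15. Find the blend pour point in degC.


PPI_1 = (-28 + 273.15)^(1/3) = 6.258601
PPI_2 = (-14 + 273.15)^(1/3) = 6.375541
PPI_blend = 0.34 * 6.258601 + 0.66 * 6.375541 = 6.335781
PP_blend = 6.335781^3 - 273.15 = 254.3317 - 273.15 = -18.82

-18.82 degC


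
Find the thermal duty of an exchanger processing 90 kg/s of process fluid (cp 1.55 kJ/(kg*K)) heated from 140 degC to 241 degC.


Q = m_dot * cp * delta_T
delta_T = 241 - 140 = 101 K
Q = 90 * 1.55 * 101
= 139.5 * 101
= 14089.5 kW

14089.5 kW


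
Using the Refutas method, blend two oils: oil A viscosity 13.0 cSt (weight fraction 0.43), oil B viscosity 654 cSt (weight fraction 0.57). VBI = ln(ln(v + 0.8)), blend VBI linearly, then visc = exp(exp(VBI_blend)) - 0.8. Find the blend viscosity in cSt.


Refutas method: VBN_i = 14.534*ln(ln(visc_i + 0.8)) + 10.975, blended linearly by mass fraction; since VBN is linear in VBI_i = ln(ln(visc_i + 0.8)) and the fractions sum to 1, blend VBI directly: visc = exp(exp(VBI_blend)) - 0.8
VBI_1 = ln(ln(13.0 + 0.8)) = 0.964955
VBI_2 = ln(ln(654 + 0.8)) = 1.86939
VBI_blend = 0.43 * 0.964955 + 0.57 * 1.86939 = 1.48048
visc_blend = exp(exp(1.48048)) - 0.8 = 80.25

80.25 cSt


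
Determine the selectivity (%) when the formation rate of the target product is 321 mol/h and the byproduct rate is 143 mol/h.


Selectivity = desired / (desired + undesired) * 100
Total products = 321 + 143 = 464 mol/h
S = 321 / 464 * 100
= 0.6918 * 100
= 69.18 %

69.18 %


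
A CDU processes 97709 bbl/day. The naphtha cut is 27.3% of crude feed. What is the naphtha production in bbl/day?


Crude throughput = 97709 bbl/day
Fraction yield = 27.3%
yield = throughput * fraction / 100
yield = 97709 * 27.3 / 100 = 26674.557

26674.557 bbl/day


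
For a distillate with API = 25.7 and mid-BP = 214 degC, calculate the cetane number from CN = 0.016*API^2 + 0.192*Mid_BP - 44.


CN = 0.016 * 25.7^2 + 0.192 * 214 - 44
CN = 10.56784 + 41.088 - 44 = 7.65584

7.65584


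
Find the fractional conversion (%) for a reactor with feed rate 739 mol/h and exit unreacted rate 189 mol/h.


X = (F_in - F_out) / F_in * 100
Moles reacted = 739 - 189 = 550
X = 550 / 739 * 100
= 0.7442 * 100
= 74.42 %

74.42 %


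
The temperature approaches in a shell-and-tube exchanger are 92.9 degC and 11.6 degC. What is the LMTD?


LMTD = (dT1 - dT2) / ln(dT1/dT2)
= (92.9 - 11.6) / ln(92.9 / 11.6) = 81.3 / 2.08052 = 39.08

39.08 degC


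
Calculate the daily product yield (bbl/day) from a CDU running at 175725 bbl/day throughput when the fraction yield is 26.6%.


Crude throughput = 175725 bbl/day
Fraction yield = 26.6%
yield = throughput * fraction / 100
yield = 175725 * 26.6 / 100 = 46742.85

46742.85 bbl/day


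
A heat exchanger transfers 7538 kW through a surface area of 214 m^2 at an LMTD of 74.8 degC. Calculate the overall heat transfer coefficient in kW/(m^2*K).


From Q = U*A*LMTD, U = Q / (A * LMTD)
U = 7538 / (214 * 74.8) = 7538 / 16007.2 = 0.4709

0.4709 kW/(m^2*K)
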